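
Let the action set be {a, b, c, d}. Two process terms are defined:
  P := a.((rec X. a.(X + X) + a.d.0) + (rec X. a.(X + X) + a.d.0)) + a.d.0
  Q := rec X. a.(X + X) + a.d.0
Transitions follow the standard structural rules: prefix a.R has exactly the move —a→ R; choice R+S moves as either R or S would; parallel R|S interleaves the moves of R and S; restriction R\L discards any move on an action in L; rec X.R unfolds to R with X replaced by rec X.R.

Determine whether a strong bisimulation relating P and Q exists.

P ~ Q

LTS(P): 4 reachable states
  u0 = a.((rec X. a.(X + X) + a.d.0) + (rec X. a.(X + X) + a.d.0)) + a.d.0 → =a=> u1, =a=> u2
  u1 = (rec X. a.(X + X) + a.d.0) + (rec X. a.(X + X) + a.d.0) → =a=> u1, =a=> u2
  u2 = d.0 → =d=> u3
  u3 = 0 → stopped
LTS(Q): 4 reachable states
  v0 = rec X. a.(X + X) + a.d.0 → =a=> v1, =a=> v2
  v1 = (rec X. a.(X + X) + a.d.0) + (rec X. a.(X + X) + a.d.0) → =a=> v1, =a=> v2
  v2 = d.0 → =d=> v3
  v3 = 0 → stopped
Coarsest stable partition (strong bisimilarity classes):
  B0 = {u0, u1, v0, v1}
  B1 = {u2, v2}
  B2 = {u3, v3}
u0 ∈ B0, v0 ∈ B0 → same block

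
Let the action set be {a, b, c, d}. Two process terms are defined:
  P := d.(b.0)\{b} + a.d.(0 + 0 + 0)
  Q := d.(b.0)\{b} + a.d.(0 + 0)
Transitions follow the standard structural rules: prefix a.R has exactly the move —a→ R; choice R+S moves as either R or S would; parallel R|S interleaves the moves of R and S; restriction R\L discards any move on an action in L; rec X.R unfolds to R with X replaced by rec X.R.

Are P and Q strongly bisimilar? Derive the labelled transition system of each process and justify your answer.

YES

Reachable graph of P (4 states):
  s0 = d.(b.0)\{b} + a.d.(0 + 0 + 0) :: -a-> s1, -d-> s2
  s1 = d.(0 + 0 + 0) :: -d-> s3
  s2 = (b.0)\{b} :: stopped
  s3 = 0 + 0 + 0 :: stopped
Reachable graph of Q (4 states):
  t0 = d.(b.0)\{b} + a.d.(0 + 0) :: -a-> t1, -d-> t2
  t1 = d.(0 + 0) :: -d-> t3
  t2 = (b.0)\{b} :: stopped
  t3 = 0 + 0 :: stopped
Bisimilarity quotient blocks:
  B0 = {s0, t0}
  B1 = {s1, t1}
  B2 = {s2, s3, t2, t3}
s0 ∈ B0, t0 ∈ B0 → same block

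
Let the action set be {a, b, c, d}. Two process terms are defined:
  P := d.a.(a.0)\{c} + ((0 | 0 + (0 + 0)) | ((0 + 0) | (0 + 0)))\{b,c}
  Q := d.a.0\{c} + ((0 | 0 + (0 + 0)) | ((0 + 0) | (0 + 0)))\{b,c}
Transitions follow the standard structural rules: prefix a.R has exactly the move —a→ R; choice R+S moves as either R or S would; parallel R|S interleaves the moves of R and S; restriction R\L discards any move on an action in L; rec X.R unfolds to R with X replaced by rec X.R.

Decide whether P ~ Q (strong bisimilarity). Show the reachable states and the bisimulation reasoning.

Reachable graph of P (4 states):
  p0 = d.a.(a.0)\{c} + ((0 | 0 + (0 + 0)) | ((0 + 0) | (0 + 0)))\{b,c} ⊢ --d--▸ p1
  p1 = a.(a.0)\{c} ⊢ --a--▸ p2
  p2 = (a.0)\{c} ⊢ --a--▸ p3
  p3 = 0\{c} ⊢ deadlocked
Reachable graph of Q (3 states):
  q0 = d.a.0\{c} + ((0 | 0 + (0 + 0)) | ((0 + 0) | (0 + 0)))\{b,c} ⊢ --d--▸ q1
  q1 = a.0\{c} ⊢ --a--▸ q2
  q2 = 0\{c} ⊢ deadlocked
Coarsest stable partition (strong bisimilarity classes):
  B0 = {p0}
  B1 = {p1}
  B2 = {p2, q1}
  B3 = {p3, q2}
  B4 = {q0}
p0 ∈ B0, q0 ∈ B4 → different blocks

not bisimilar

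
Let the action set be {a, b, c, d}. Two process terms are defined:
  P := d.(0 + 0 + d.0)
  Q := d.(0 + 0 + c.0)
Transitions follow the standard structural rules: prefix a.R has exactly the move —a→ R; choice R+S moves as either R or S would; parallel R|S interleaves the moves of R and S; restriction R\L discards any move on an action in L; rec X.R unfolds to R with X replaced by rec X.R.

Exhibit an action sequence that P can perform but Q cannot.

Reachable graph of P (3 states):
  s0 = d.(0 + 0 + d.0) ⊢ -d-> s1
  s1 = 0 + 0 + d.0 ⊢ -d-> s2
  s2 = 0 ⊢ stopped
Reachable graph of Q (3 states):
  t0 = d.(0 + 0 + c.0) ⊢ -d-> t1
  t1 = 0 + 0 + c.0 ⊢ -c-> t2
  t2 = 0 ⊢ stopped
Run σ = ⟨dd⟩ on P: start {s0}
  after d @ step 1: {s1}
  after d @ step 2: {s2}
  — P admits the full trace.
Run σ = ⟨dd⟩ on Q: start {t0}
  after d @ step 1: {t1}
  after d @ step 2: ∅  — Q cannot continue

dd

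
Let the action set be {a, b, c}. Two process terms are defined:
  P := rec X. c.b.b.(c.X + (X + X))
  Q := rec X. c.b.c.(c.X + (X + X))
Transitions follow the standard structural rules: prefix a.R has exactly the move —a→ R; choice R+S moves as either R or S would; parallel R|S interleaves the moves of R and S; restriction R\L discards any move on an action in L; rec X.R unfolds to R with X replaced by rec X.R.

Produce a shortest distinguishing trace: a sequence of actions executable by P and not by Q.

cbb

Reachable graph of P (4 states):
  s0 = rec X. c.b.b.(c.X + (X + X)) → —c→ s1
  s1 = b.b.(c.(rec X. c.b.b.(c.X + (X + X))) + ((rec X. c.b.b.(c.X + (X + X))) + (rec X. c.b.b.(c.X + (X + X))))) → —b→ s2
  s2 = b.(c.(rec X. c.b.b.(c.X + (X + X))) + ((rec X. c.b.b.(c.X + (X + X))) + (rec X. c.b.b.(c.X + (X + X))))) → —b→ s3
  s3 = c.(rec X. c.b.b.(c.X + (X + X))) + ((rec X. c.b.b.(c.X + (X + X))) + (rec X. c.b.b.(c.X + (X + X)))) → —c→ s0, —c→ s1
Reachable graph of Q (4 states):
  t0 = rec X. c.b.c.(c.X + (X + X)) → —c→ t1
  t1 = b.c.(c.(rec X. c.b.c.(c.X + (X + X))) + ((rec X. c.b.c.(c.X + (X + X))) + (rec X. c.b.c.(c.X + (X + X))))) → —b→ t2
  t2 = c.(c.(rec X. c.b.c.(c.X + (X + X))) + ((rec X. c.b.c.(c.X + (X + X))) + (rec X. c.b.c.(c.X + (X + X))))) → —c→ t3
  t3 = c.(rec X. c.b.c.(c.X + (X + X))) + ((rec X. c.b.c.(c.X + (X + X))) + (rec X. c.b.c.(c.X + (X + X)))) → —c→ t0, —c→ t1
Trace ⟨cbb⟩ through P, begin at {s0}:
  after c @ step 1: {s1}
  after b @ step 2: {s2}
  after b @ step 3: {s3}
  P completes σ.
Trace ⟨cbb⟩ through Q, begin at {t0}:
  after c @ step 1: {t1}
  after b @ step 2: {t2}
  after b @ step 3: ∅  — Q cannot continue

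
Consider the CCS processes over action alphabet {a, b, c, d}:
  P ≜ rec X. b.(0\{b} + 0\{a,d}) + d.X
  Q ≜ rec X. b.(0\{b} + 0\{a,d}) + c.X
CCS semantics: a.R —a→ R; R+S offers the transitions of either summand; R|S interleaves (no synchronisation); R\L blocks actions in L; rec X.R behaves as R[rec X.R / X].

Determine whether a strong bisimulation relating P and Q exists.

LTS(P): 2 reachable states
  u0 = rec X. b.(0\{b} + 0\{a,d}) + d.X | --b--▸ u1, --d--▸ u0
  u1 = 0\{b} + 0\{a,d} | ·
LTS(Q): 2 reachable states
  v0 = rec X. b.(0\{b} + 0\{a,d}) + c.X | --b--▸ v1, --c--▸ v0
  v1 = 0\{b} + 0\{a,d} | ·
Coarsest stable partition (strong bisimilarity classes):
  B0 = {u0}
  B1 = {u1, v1}
  B2 = {v0}
u0 ∈ B0, v0 ∈ B2 → different blocks

P ≁ Q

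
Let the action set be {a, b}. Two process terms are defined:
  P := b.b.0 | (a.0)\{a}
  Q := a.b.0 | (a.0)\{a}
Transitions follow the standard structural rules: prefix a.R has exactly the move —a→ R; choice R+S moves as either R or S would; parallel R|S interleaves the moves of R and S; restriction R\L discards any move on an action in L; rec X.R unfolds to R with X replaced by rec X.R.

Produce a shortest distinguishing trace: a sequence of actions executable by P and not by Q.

b

P's transition system — 3 states:
  u0 = b.b.0 | (a.0)\{a} → ··b··> u1
  u1 = b.0 | (a.0)\{a} → ··b··> u2
  u2 = 0 | (a.0)\{a} → (no moves)
Q's transition system — 3 states:
  v0 = a.b.0 | (a.0)\{a} → ··a··> v1
  v1 = b.0 | (a.0)\{a} → ··b··> v2
  v2 = 0 | (a.0)\{a} → (no moves)
Run σ = ⟨b⟩ on P: start {u0}
  step 1 (b): {u1}
  P completes σ.
Run σ = ⟨b⟩ on Q: start {v0}
  step 1 (b): no successor for Q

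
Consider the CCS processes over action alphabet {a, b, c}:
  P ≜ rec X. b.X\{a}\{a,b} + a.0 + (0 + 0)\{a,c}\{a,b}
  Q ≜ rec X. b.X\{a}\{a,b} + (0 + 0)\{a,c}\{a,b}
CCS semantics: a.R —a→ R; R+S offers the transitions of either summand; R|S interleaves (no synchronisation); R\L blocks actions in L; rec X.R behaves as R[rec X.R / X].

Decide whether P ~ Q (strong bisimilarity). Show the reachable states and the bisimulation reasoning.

P's transition system — 3 states:
  p0 = rec X. b.X\{a}\{a,b} + a.0 + (0 + 0)\{a,c}\{a,b} has moves --a--▸ p1, --b--▸ p2
  p1 = 0 has moves (no moves)
  p2 = (rec X. b.X\{a}\{a,b} + a.0 + (0 + 0)\{a,c}\{a,b})\{a}\{a,b} has moves (no moves)
Q's transition system — 2 states:
  q0 = rec X. b.X\{a}\{a,b} + (0 + 0)\{a,c}\{a,b} has moves --b--▸ q1
  q1 = (rec X. b.X\{a}\{a,b} + (0 + 0)\{a,c}\{a,b})\{a}\{a,b} has moves (no moves)
Bisimilarity quotient blocks:
  B0 = {p0}
  B1 = {p1, p2, q1}
  B2 = {q0}
p0 ∈ B0, q0 ∈ B2 → different blocks

P ≁ Q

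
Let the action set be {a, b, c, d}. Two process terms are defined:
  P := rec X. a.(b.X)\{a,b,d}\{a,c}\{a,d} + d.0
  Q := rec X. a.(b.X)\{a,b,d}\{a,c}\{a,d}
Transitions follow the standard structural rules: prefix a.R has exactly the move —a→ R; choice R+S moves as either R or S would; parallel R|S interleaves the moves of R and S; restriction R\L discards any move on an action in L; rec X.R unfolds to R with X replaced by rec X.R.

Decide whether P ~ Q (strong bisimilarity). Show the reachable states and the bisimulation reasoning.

LTS(P): 3 reachable states
  p0 = rec X. a.(b.X)\{a,b,d}\{a,c}\{a,d} + d.0 has moves =a=> p1, =d=> p2
  p1 = (b.(rec X. a.(b.X)\{a,b,d}\{a,c}\{a,d} + d.0))\{a,b,d}\{a,c}\{a,d} has moves deadlocked
  p2 = 0 has moves deadlocked
LTS(Q): 2 reachable states
  q0 = rec X. a.(b.X)\{a,b,d}\{a,c}\{a,d} has moves =a=> q1
  q1 = (b.(rec X. a.(b.X)\{a,b,d}\{a,c}\{a,d}))\{a,b,d}\{a,c}\{a,d} has moves deadlocked
Coarsest stable partition (strong bisimilarity classes):
  B0 = {p0}
  B1 = {p1, p2, q1}
  B2 = {q0}
p0 ∈ B0, q0 ∈ B2 → different blocks

P ≁ Q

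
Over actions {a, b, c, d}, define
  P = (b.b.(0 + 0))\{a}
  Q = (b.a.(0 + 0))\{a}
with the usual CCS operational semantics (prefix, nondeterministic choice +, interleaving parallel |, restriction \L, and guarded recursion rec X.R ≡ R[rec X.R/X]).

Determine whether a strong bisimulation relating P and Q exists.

LTS(P): 3 reachable states
  s0 = (b.b.(0 + 0))\{a} has moves --b--▸ s1
  s1 = (b.(0 + 0))\{a} has moves --b--▸ s2
  s2 = (0 + 0)\{a} has moves (no moves)
LTS(Q): 2 reachable states
  t0 = (b.a.(0 + 0))\{a} has moves --b--▸ t1
  t1 = (a.(0 + 0))\{a} has moves (no moves)
Bisimilarity quotient blocks:
  B0 = {s0}
  B1 = {s1, t0}
  B2 = {s2, t1}
s0 ∈ B0, t0 ∈ B1 → different blocks

not bisimilar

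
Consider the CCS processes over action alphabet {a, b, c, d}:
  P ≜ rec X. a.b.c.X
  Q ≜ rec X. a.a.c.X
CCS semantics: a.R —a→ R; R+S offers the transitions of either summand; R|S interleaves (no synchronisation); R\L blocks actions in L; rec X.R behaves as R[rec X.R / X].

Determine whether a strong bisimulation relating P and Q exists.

Reachable graph of P (3 states):
  s0 = rec X. a.b.c.X ⊢ --a--▸ s1
  s1 = b.c.(rec X. a.b.c.X) ⊢ --b--▸ s2
  s2 = c.(rec X. a.b.c.X) ⊢ --c--▸ s0
Reachable graph of Q (3 states):
  t0 = rec X. a.a.c.X ⊢ --a--▸ t1
  t1 = a.c.(rec X. a.a.c.X) ⊢ --a--▸ t2
  t2 = c.(rec X. a.a.c.X) ⊢ --c--▸ t0
Partition-refinement fixed point:
  B0 = {s0}
  B1 = {s1}
  B2 = {s2}
  B3 = {t0}
  B4 = {t1}
  B5 = {t2}
s0 ∈ B0, t0 ∈ B3 → different blocks

NO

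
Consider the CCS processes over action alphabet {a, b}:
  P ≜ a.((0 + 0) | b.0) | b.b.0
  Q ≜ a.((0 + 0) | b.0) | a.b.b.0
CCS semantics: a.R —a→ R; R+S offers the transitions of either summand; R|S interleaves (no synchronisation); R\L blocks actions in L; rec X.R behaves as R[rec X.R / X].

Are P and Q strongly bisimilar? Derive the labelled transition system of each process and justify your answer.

P ≁ Q

P's transition system — 9 states:
  s0 = a.((0 + 0) | b.0) | b.b.0 ⊢ --a--▸ s1, --b--▸ s2
  s1 = (0 + 0) | b.0 | b.b.0 ⊢ --b--▸ s3, --b--▸ s4
  s2 = a.((0 + 0) | b.0) | b.0 ⊢ --a--▸ s4, --b--▸ s5
  s3 = (0 + 0) | 0 | b.b.0 ⊢ --b--▸ s6
  s4 = (0 + 0) | b.0 | b.0 ⊢ --b--▸ s6, --b--▸ s7
  s5 = a.((0 + 0) | b.0) | 0 ⊢ --a--▸ s7
  s6 = (0 + 0) | 0 | b.0 ⊢ --b--▸ s8
  s7 = (0 + 0) | b.0 | 0 ⊢ --b--▸ s8
  s8 = (0 + 0) | 0 | 0 ⊢ deadlocked
Q's transition system — 12 states:
  t0 = a.((0 + 0) | b.0) | a.b.b.0 ⊢ --a--▸ t1, --a--▸ t2
  t1 = (0 + 0) | b.0 | a.b.b.0 ⊢ --a--▸ t3, --b--▸ t4
  t2 = a.((0 + 0) | b.0) | b.b.0 ⊢ --a--▸ t3, --b--▸ t5
  t3 = (0 + 0) | b.0 | b.b.0 ⊢ --b--▸ t6, --b--▸ t7
  t4 = (0 + 0) | 0 | a.b.b.0 ⊢ --a--▸ t6
  t5 = a.((0 + 0) | b.0) | b.0 ⊢ --a--▸ t7, --b--▸ t8
  t6 = (0 + 0) | 0 | b.b.0 ⊢ --b--▸ t9
  t7 = (0 + 0) | b.0 | b.0 ⊢ --b--▸ t10, --b--▸ t9
  t8 = a.((0 + 0) | b.0) | 0 ⊢ --a--▸ t10
  t9 = (0 + 0) | 0 | b.0 ⊢ --b--▸ t11
  t10 = (0 + 0) | b.0 | 0 ⊢ --b--▸ t11
  t11 = (0 + 0) | 0 | 0 ⊢ deadlocked
Bisimilarity quotient blocks:
  B0 = {s0, t2}
  B1 = {s2, t5}
  B2 = {s5, t8}
  B3 = {s6, s7, t10, t9}
  B4 = {s8, t11}
  B5 = {s3, s4, t6, t7}
  B6 = {s1, t3}
  B7 = {t0}
  B8 = {t1}
  B9 = {t4}
s0 ∈ B0, t0 ∈ B7 → different blocks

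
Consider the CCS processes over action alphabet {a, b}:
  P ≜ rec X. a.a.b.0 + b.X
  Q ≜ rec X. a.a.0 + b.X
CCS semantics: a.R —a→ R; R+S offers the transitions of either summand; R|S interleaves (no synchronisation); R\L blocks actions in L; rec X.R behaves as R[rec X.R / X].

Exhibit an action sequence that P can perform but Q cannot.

P's transition system — 4 states:
  s0 = rec X. a.a.b.0 + b.X has moves ··a··> s1, ··b··> s0
  s1 = a.b.0 has moves ··a··> s2
  s2 = b.0 has moves ··b··> s3
  s3 = 0 has moves ∅
Q's transition system — 3 states:
  t0 = rec X. a.a.0 + b.X has moves ··a··> t1, ··b··> t0
  t1 = a.0 has moves ··a··> t2
  t2 = 0 has moves ∅
Trace ⟨aab⟩ through P, begin at {s0}:
  [1] a ⇒ {s1}
  [2] a ⇒ {s2}
  [3] b ⇒ {s3}
  ✓ P
Trace ⟨aab⟩ through Q, begin at {t0}:
  [1] a ⇒ {t1}
  [2] a ⇒ {t2}
  [3] b ⇒ ∅ (Q stuck)

aab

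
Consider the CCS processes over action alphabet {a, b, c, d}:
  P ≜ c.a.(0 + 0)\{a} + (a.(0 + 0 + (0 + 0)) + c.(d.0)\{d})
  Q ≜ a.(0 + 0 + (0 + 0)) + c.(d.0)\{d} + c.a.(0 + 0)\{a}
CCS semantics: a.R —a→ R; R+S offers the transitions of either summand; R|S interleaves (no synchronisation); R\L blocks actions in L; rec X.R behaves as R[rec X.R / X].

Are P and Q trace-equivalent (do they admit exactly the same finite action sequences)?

trace-equivalent

LTS(P): 5 reachable states
  s0 = c.a.(0 + 0)\{a} + (a.(0 + 0 + (0 + 0)) + c.(d.0)\{d}) | =a=> s1, =c=> s2, =c=> s3
  s1 = 0 + 0 + (0 + 0) | ·
  s2 = (d.0)\{d} | ·
  s3 = a.(0 + 0)\{a} | =a=> s4
  s4 = (0 + 0)\{a} | ·
LTS(Q): 5 reachable states
  t0 = a.(0 + 0 + (0 + 0)) + c.(d.0)\{d} + c.a.(0 + 0)\{a} | =a=> t1, =c=> t2, =c=> t3
  t1 = 0 + 0 + (0 + 0) | ·
  t2 = (d.0)\{d} | ·
  t3 = a.(0 + 0)\{a} | =a=> t4
  t4 = (0 + 0)\{a} | ·
Partition-refinement fixed point:
  B0 = {s0, t0}
  B1 = {s1, s2, s4, t1, t2, t4}
  B2 = {s3, t3}
s0 ∈ B0, t0 ∈ B0 → same block
Bisimilar ⇒ trace-equivalent.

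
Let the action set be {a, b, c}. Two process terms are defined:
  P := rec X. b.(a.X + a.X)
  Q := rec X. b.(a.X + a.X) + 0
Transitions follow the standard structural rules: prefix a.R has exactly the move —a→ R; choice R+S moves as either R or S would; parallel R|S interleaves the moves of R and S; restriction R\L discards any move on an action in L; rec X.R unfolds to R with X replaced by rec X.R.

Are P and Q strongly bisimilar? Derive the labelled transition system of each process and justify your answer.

YES

P's transition system — 2 states:
  p0 = rec X. b.(a.X + a.X) | =b=> p1
  p1 = a.(rec X. b.(a.X + a.X)) + a.(rec X. b.(a.X + a.X)) | =a=> p0
Q's transition system — 2 states:
  q0 = rec X. b.(a.X + a.X) + 0 | =b=> q1
  q1 = a.(rec X. b.(a.X + a.X) + 0) + a.(rec X. b.(a.X + a.X) + 0) | =a=> q0
Partition-refinement fixed point:
  B0 = {p0, q0}
  B1 = {p1, q1}
p0 ∈ B0, q0 ∈ B0 → same block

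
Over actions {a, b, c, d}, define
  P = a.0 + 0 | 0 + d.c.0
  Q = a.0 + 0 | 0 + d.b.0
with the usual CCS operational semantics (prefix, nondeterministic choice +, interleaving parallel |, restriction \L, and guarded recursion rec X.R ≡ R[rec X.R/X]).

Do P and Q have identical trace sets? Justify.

LTS(P): 3 reachable states
  u0 = a.0 + 0 | 0 + d.c.0 | -a-> u1, -d-> u2
  u1 = 0 | ·
  u2 = c.0 | -c-> u1
LTS(Q): 3 reachable states
  v0 = a.0 + 0 | 0 + d.b.0 | -a-> v1, -d-> v2
  v1 = 0 | ·
  v2 = b.0 | -b-> v1
Run σ = ⟨dc⟩ on P: start {u0}
  step 1 (d): {u2}
  step 2 (c): {u1}
  P completes σ.
Run σ = ⟨dc⟩ on Q: start {v0}
  step 1 (d): {v2}
  step 2 (c): ∅  — Q cannot continue

NO — witness ⟨dc⟩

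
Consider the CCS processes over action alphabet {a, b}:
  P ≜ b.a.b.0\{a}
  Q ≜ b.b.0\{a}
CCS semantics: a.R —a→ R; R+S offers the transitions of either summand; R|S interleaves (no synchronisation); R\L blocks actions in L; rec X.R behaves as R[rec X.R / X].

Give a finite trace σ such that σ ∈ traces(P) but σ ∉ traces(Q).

ba

LTS(P): 4 reachable states
  s0 = b.a.b.0\{a} has moves —b→ s1
  s1 = a.b.0\{a} has moves —a→ s2
  s2 = b.0\{a} has moves —b→ s3
  s3 = 0\{a} has moves stopped
LTS(Q): 3 reachable states
  t0 = b.b.0\{a} has moves —b→ t1
  t1 = b.0\{a} has moves —b→ t2
  t2 = 0\{a} has moves stopped
Executing ba from P (initial set {s0}):
  step 1 (b): {s1}
  step 2 (a): {s2}
  ✓ P
Executing ba from Q (initial set {t0}):
  step 1 (b): {t1}
  step 2 (a): no successor for Q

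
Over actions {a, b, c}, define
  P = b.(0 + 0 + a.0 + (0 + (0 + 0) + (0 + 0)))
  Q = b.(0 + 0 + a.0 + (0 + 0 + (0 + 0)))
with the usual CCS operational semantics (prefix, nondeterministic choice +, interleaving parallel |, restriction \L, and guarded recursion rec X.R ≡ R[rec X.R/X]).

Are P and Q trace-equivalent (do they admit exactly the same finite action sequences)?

YES

LTS(P): 3 reachable states
  s0 = b.(0 + 0 + a.0 + (0 + (0 + 0) + (0 + 0))) has moves —b→ s1
  s1 = 0 + 0 + a.0 + (0 + (0 + 0) + (0 + 0)) has moves —a→ s2
  s2 = 0 has moves ∅
LTS(Q): 3 reachable states
  t0 = b.(0 + 0 + a.0 + (0 + 0 + (0 + 0))) has moves —b→ t1
  t1 = 0 + 0 + a.0 + (0 + 0 + (0 + 0)) has moves —a→ t2
  t2 = 0 has moves ∅
Bisimilarity quotient blocks:
  B0 = {s0, t0}
  B1 = {s1, t1}
  B2 = {s2, t2}
s0 ∈ B0, t0 ∈ B0 → same block
Bisimilar ⇒ trace-equivalent.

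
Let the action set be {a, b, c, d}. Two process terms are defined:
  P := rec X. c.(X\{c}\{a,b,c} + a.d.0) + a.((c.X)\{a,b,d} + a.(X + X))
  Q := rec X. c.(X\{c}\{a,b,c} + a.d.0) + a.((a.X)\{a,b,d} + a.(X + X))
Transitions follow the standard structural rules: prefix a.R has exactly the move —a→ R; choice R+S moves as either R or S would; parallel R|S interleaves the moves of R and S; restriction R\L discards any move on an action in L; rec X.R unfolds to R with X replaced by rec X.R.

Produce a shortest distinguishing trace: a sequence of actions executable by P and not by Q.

ac

P's transition system — 8 states:
  p0 = rec X. c.(X\{c}\{a,b,c} + a.d.0) + a.((c.X)\{a,b,d} + a.(X + X)) ⊢ -a-> p1, -c-> p2
  p1 = (c.(rec X. c.(X\{c}\{a,b,c} + a.d.0) + a.((c.X)\{a,b,d} + a.(X + X))))\{a,b,d} + a.((rec X. c.(X\{c}\{a,b,c} + a.d.0) + a.((c.X)\{a,b,d} + a.(X + X))) + (rec X. c.(X\{c}\{a,b,c} + a.d.0) + a.((c.X)\{a,b,d} + a.(X + X)))) ⊢ -a-> p3, -c-> p4
  p2 = (rec X. c.(X\{c}\{a,b,c} + a.d.0) + a.((c.X)\{a,b,d} + a.(X + X)))\{c}\{a,b,c} + a.d.0 ⊢ -a-> p5
  p3 = (rec X. c.(X\{c}\{a,b,c} + a.d.0) + a.((c.X)\{a,b,d} + a.(X + X))) + (rec X. c.(X\{c}\{a,b,c} + a.d.0) + a.((c.X)\{a,b,d} + a.(X + X))) ⊢ -a-> p1, -c-> p2
  p4 = (rec X. c.(X\{c}\{a,b,c} + a.d.0) + a.((c.X)\{a,b,d} + a.(X + X)))\{a,b,d} ⊢ -c-> p6
  p5 = d.0 ⊢ -d-> p7
  p6 = ((rec X. c.(X\{c}\{a,b,c} + a.d.0) + a.((c.X)\{a,b,d} + a.(X + X)))\{c}\{a,b,c} + a.d.0)\{a,b,d} ⊢ ·
  p7 = 0 ⊢ ·
Q's transition system — 6 states:
  q0 = rec X. c.(X\{c}\{a,b,c} + a.d.0) + a.((a.X)\{a,b,d} + a.(X + X)) ⊢ -a-> q1, -c-> q2
  q1 = (a.(rec X. c.(X\{c}\{a,b,c} + a.d.0) + a.((a.X)\{a,b,d} + a.(X + X))))\{a,b,d} + a.((rec X. c.(X\{c}\{a,b,c} + a.d.0) + a.((a.X)\{a,b,d} + a.(X + X))) + (rec X. c.(X\{c}\{a,b,c} + a.d.0) + a.((a.X)\{a,b,d} + a.(X + X)))) ⊢ -a-> q3
  q2 = (rec X. c.(X\{c}\{a,b,c} + a.d.0) + a.((a.X)\{a,b,d} + a.(X + X)))\{c}\{a,b,c} + a.d.0 ⊢ -a-> q4
  q3 = (rec X. c.(X\{c}\{a,b,c} + a.d.0) + a.((a.X)\{a,b,d} + a.(X + X))) + (rec X. c.(X\{c}\{a,b,c} + a.d.0) + a.((a.X)\{a,b,d} + a.(X + X))) ⊢ -a-> q1, -c-> q2
  q4 = d.0 ⊢ -d-> q5
  q5 = 0 ⊢ ·
Trace ⟨ac⟩ through P, begin at {p0}:
  step 1 (a): {p1}
  step 2 (c): {p4}
  ✓ P
Trace ⟨ac⟩ through Q, begin at {q0}:
  step 1 (a): {q1}
  step 2 (c): ∅ (Q stuck)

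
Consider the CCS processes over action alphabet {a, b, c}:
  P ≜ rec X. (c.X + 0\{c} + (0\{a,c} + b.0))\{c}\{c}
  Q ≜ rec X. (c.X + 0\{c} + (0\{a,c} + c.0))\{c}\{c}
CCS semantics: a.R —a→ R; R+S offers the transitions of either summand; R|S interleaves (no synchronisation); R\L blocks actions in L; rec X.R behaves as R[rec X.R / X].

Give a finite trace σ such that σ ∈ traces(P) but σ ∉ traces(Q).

b

LTS(P): 2 reachable states
  u0 = rec X. (c.X + 0\{c} + (0\{a,c} + b.0))\{c}\{c} | -b-> u1
  u1 = 0\{c}\{c} | ·
LTS(Q): 1 reachable states
  v0 = rec X. (c.X + 0\{c} + (0\{a,c} + c.0))\{c}\{c} | ·
Executing b from P (initial set {u0}):
  [1] b ⇒ {u1}
  ✓ P
Executing b from Q (initial set {v0}):
  [1] b ⇒ ∅ (Q stuck)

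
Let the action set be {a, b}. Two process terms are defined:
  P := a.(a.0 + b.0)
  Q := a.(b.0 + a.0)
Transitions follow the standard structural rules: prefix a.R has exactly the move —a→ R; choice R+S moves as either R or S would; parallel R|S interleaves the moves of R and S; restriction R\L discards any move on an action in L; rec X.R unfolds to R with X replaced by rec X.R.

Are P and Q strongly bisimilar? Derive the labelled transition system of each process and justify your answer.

YES

LTS(P): 3 reachable states
  u0 = a.(a.0 + b.0) :: ··a··> u1
  u1 = a.0 + b.0 :: ··a··> u2, ··b··> u2
  u2 = 0 :: deadlocked
LTS(Q): 3 reachable states
  v0 = a.(b.0 + a.0) :: ··a··> v1
  v1 = b.0 + a.0 :: ··a··> v2, ··b··> v2
  v2 = 0 :: deadlocked
Coarsest stable partition (strong bisimilarity classes):
  B0 = {u0, v0}
  B1 = {u1, v1}
  B2 = {u2, v2}
u0 ∈ B0, v0 ∈ B0 → same block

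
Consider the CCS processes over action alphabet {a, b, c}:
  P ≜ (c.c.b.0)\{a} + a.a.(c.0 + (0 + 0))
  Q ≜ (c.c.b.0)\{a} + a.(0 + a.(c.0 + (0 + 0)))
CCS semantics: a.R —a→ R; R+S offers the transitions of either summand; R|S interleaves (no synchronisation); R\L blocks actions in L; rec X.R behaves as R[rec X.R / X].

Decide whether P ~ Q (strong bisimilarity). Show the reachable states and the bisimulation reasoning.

LTS(P): 7 reachable states
  m0 = (c.c.b.0)\{a} + a.a.(c.0 + (0 + 0)) ⊢ —a→ m1, —c→ m2
  m1 = a.(c.0 + (0 + 0)) ⊢ —a→ m3
  m2 = (c.b.0)\{a} ⊢ —c→ m4
  m3 = c.0 + (0 + 0) ⊢ —c→ m5
  m4 = (b.0)\{a} ⊢ —b→ m6
  m5 = 0 ⊢ ∅
  m6 = 0\{a} ⊢ ∅
LTS(Q): 7 reachable states
  n0 = (c.c.b.0)\{a} + a.(0 + a.(c.0 + (0 + 0))) ⊢ —a→ n1, —c→ n2
  n1 = 0 + a.(c.0 + (0 + 0)) ⊢ —a→ n3
  n2 = (c.b.0)\{a} ⊢ —c→ n4
  n3 = c.0 + (0 + 0) ⊢ —c→ n5
  n4 = (b.0)\{a} ⊢ —b→ n6
  n5 = 0 ⊢ ∅
  n6 = 0\{a} ⊢ ∅
Partition-refinement fixed point:
  B0 = {m0, n0}
  B1 = {m1, n1}
  B2 = {m3, n3}
  B3 = {m5, m6, n5, n6}
  B4 = {m2, n2}
  B5 = {m4, n4}
m0 ∈ B0, n0 ∈ B0 → same block

P ~ Q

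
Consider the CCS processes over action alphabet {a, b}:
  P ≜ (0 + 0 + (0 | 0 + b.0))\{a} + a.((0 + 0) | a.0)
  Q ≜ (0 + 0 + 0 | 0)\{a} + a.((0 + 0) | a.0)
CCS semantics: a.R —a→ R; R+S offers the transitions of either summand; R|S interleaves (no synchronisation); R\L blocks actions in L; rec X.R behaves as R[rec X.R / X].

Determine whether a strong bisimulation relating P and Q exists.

NO

LTS(P): 4 reachable states
  s0 = (0 + 0 + (0 | 0 + b.0))\{a} + a.((0 + 0) | a.0) :: =a=> s1, =b=> s2
  s1 = (0 + 0) | a.0 :: =a=> s3
  s2 = 0\{a} :: deadlocked
  s3 = (0 + 0) | 0 :: deadlocked
LTS(Q): 3 reachable states
  t0 = (0 + 0 + 0 | 0)\{a} + a.((0 + 0) | a.0) :: =a=> t1
  t1 = (0 + 0) | a.0 :: =a=> t2
  t2 = (0 + 0) | 0 :: deadlocked
Partition-refinement fixed point:
  B0 = {s0}
  B1 = {s2, s3, t2}
  B2 = {s1, t1}
  B3 = {t0}
s0 ∈ B0, t0 ∈ B3 → different blocks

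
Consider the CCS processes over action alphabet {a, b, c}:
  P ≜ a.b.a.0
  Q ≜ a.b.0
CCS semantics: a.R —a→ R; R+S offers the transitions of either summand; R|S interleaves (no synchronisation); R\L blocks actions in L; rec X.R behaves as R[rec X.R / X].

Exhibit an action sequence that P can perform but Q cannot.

LTS(P): 4 reachable states
  s0 = a.b.a.0 → --a--▸ s1
  s1 = b.a.0 → --b--▸ s2
  s2 = a.0 → --a--▸ s3
  s3 = 0 → ·
LTS(Q): 3 reachable states
  t0 = a.b.0 → --a--▸ t1
  t1 = b.0 → --b--▸ t2
  t2 = 0 → ·
Executing aba from P (initial set {s0}):
  after a @ step 1: {s1}
  after b @ step 2: {s2}
  after a @ step 3: {s3}
  ✓ P
Executing aba from Q (initial set {t0}):
  after a @ step 1: {t1}
  after b @ step 2: {t2}
  after a @ step 3: ∅ (Q stuck)

aba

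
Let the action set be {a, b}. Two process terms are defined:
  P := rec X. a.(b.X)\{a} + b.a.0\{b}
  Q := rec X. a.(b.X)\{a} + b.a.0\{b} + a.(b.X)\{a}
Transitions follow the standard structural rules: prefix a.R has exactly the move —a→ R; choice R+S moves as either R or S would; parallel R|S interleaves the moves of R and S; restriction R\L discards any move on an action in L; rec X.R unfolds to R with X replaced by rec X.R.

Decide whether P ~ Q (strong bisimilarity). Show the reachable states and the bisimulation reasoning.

bisimilar

Reachable graph of P (6 states):
  m0 = rec X. a.(b.X)\{a} + b.a.0\{b} has moves —a→ m1, —b→ m2
  m1 = (b.(rec X. a.(b.X)\{a} + b.a.0\{b}))\{a} has moves —b→ m3
  m2 = a.0\{b} has moves —a→ m4
  m3 = (rec X. a.(b.X)\{a} + b.a.0\{b})\{a} has moves —b→ m5
  m4 = 0\{b} has moves ∅
  m5 = (a.0\{b})\{a} has moves ∅
Reachable graph of Q (6 states):
  n0 = rec X. a.(b.X)\{a} + b.a.0\{b} + a.(b.X)\{a} has moves —a→ n1, —b→ n2
  n1 = (b.(rec X. a.(b.X)\{a} + b.a.0\{b} + a.(b.X)\{a}))\{a} has moves —b→ n3
  n2 = a.0\{b} has moves —a→ n4
  n3 = (rec X. a.(b.X)\{a} + b.a.0\{b} + a.(b.X)\{a})\{a} has moves —b→ n5
  n4 = 0\{b} has moves ∅
  n5 = (a.0\{b})\{a} has moves ∅
Bisimilarity quotient blocks:
  B0 = {m0, n0}
  B1 = {m1, n1}
  B2 = {m3, n3}
  B3 = {m4, m5, n4, n5}
  B4 = {m2, n2}
m0 ∈ B0, n0 ∈ B0 → same block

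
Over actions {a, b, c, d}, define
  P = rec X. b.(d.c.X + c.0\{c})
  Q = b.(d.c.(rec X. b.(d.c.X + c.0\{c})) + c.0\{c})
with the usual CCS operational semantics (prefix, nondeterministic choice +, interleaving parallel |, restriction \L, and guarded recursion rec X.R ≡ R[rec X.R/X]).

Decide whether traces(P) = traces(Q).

YES

Reachable graph of P (4 states):
  s0 = rec X. b.(d.c.X + c.0\{c}) ⊢ --b--▸ s1
  s1 = d.c.(rec X. b.(d.c.X + c.0\{c})) + c.0\{c} ⊢ --c--▸ s2, --d--▸ s3
  s2 = 0\{c} ⊢ (no moves)
  s3 = c.(rec X. b.(d.c.X + c.0\{c})) ⊢ --c--▸ s0
Reachable graph of Q (5 states):
  t0 = b.(d.c.(rec X. b.(d.c.X + c.0\{c})) + c.0\{c}) ⊢ --b--▸ t1
  t1 = d.c.(rec X. b.(d.c.X + c.0\{c})) + c.0\{c} ⊢ --c--▸ t2, --d--▸ t3
  t2 = 0\{c} ⊢ (no moves)
  t3 = c.(rec X. b.(d.c.X + c.0\{c})) ⊢ --c--▸ t4
  t4 = rec X. b.(d.c.X + c.0\{c}) ⊢ --b--▸ t1
Bisimilarity quotient blocks:
  B0 = {s0, t0, t4}
  B1 = {s1, t1}
  B2 = {s2, t2}
  B3 = {s3, t3}
s0 ∈ B0, t0 ∈ B0 → same block
Bisimilar ⇒ trace-equivalent.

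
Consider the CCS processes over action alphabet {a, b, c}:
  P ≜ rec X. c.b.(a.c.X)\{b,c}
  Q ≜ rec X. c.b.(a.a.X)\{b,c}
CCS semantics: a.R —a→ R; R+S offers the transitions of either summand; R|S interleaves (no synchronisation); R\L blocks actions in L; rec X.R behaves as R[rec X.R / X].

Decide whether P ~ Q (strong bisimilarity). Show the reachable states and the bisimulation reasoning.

not bisimilar

P's transition system — 4 states:
  u0 = rec X. c.b.(a.c.X)\{b,c} has moves —c→ u1
  u1 = b.(a.c.(rec X. c.b.(a.c.X)\{b,c}))\{b,c} has moves —b→ u2
  u2 = (a.c.(rec X. c.b.(a.c.X)\{b,c}))\{b,c} has moves —a→ u3
  u3 = (c.(rec X. c.b.(a.c.X)\{b,c}))\{b,c} has moves ∅
Q's transition system — 5 states:
  v0 = rec X. c.b.(a.a.X)\{b,c} has moves —c→ v1
  v1 = b.(a.a.(rec X. c.b.(a.a.X)\{b,c}))\{b,c} has moves —b→ v2
  v2 = (a.a.(rec X. c.b.(a.a.X)\{b,c}))\{b,c} has moves —a→ v3
  v3 = (a.(rec X. c.b.(a.a.X)\{b,c}))\{b,c} has moves —a→ v4
  v4 = (rec X. c.b.(a.a.X)\{b,c})\{b,c} has moves ∅
Partition-refinement fixed point:
  B0 = {u0}
  B1 = {u1}
  B2 = {u2, v3}
  B3 = {u3, v4}
  B4 = {v0}
  B5 = {v1}
  B6 = {v2}
u0 ∈ B0, v0 ∈ B4 → different blocks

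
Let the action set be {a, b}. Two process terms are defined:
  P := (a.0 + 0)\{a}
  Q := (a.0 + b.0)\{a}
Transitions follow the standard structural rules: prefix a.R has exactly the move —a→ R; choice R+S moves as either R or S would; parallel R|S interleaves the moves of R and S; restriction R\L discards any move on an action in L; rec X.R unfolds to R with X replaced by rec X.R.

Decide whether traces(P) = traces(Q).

LTS(P): 1 reachable states
  u0 = (a.0 + 0)\{a} has moves ·
LTS(Q): 2 reachable states
  v0 = (a.0 + b.0)\{a} has moves --b--▸ v1
  v1 = 0\{a} has moves ·
Executing b from Q (initial set {v0}):
  step 1 (b): {v1}
  Q completes σ.
Executing b from P (initial set {u0}):
  step 1 (b): ∅  — P cannot continue

traces(P) ≠ traces(Q) — witness ⟨b⟩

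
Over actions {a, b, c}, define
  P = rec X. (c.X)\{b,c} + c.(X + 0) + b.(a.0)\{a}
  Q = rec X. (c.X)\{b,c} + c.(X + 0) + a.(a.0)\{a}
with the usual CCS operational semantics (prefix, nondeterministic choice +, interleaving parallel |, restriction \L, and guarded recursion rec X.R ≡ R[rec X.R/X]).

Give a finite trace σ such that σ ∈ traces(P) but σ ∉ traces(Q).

Reachable graph of P (3 states):
  m0 = rec X. (c.X)\{b,c} + c.(X + 0) + b.(a.0)\{a} :: ··b··> m1, ··c··> m2
  m1 = (a.0)\{a} :: deadlocked
  m2 = (rec X. (c.X)\{b,c} + c.(X + 0) + b.(a.0)\{a}) + 0 :: ··b··> m1, ··c··> m2
Reachable graph of Q (3 states):
  n0 = rec X. (c.X)\{b,c} + c.(X + 0) + a.(a.0)\{a} :: ··a··> n1, ··c··> n2
  n1 = (a.0)\{a} :: deadlocked
  n2 = (rec X. (c.X)\{b,c} + c.(X + 0) + a.(a.0)\{a}) + 0 :: ··a··> n1, ··c··> n2
Run σ = ⟨b⟩ on P: start {m0}
  after b @ step 1: {m1}
  ✓ P
Run σ = ⟨b⟩ on Q: start {n0}
  after b @ step 1: no successor for Q

b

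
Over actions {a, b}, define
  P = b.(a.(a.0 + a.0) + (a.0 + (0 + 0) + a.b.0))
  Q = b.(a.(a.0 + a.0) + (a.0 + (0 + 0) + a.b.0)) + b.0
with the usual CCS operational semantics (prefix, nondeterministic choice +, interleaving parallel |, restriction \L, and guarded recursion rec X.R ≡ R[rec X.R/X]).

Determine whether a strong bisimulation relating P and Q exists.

NO

P's transition system — 5 states:
  m0 = b.(a.(a.0 + a.0) + (a.0 + (0 + 0) + a.b.0)) has moves —b→ m1
  m1 = a.(a.0 + a.0) + (a.0 + (0 + 0) + a.b.0) has moves —a→ m2, —a→ m3, —a→ m4
  m2 = 0 has moves (no moves)
  m3 = a.0 + a.0 has moves —a→ m2
  m4 = b.0 has moves —b→ m2
Q's transition system — 5 states:
  n0 = b.(a.(a.0 + a.0) + (a.0 + (0 + 0) + a.b.0)) + b.0 has moves —b→ n1, —b→ n2
  n1 = 0 has moves (no moves)
  n2 = a.(a.0 + a.0) + (a.0 + (0 + 0) + a.b.0) has moves —a→ n1, —a→ n3, —a→ n4
  n3 = a.0 + a.0 has moves —a→ n1
  n4 = b.0 has moves —b→ n1
Partition-refinement fixed point:
  B0 = {m0}
  B1 = {m1, n2}
  B2 = {m4, n4}
  B3 = {m2, n1}
  B4 = {m3, n3}
  B5 = {n0}
m0 ∈ B0, n0 ∈ B5 → different blocks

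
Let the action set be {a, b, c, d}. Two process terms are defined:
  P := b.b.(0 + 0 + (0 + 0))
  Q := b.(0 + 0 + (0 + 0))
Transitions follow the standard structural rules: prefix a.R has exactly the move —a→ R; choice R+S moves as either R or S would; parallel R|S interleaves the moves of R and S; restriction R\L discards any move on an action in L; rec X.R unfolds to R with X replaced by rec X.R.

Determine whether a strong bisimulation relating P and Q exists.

NO

LTS(P): 3 reachable states
  p0 = b.b.(0 + 0 + (0 + 0)) → —b→ p1
  p1 = b.(0 + 0 + (0 + 0)) → —b→ p2
  p2 = 0 + 0 + (0 + 0) → ·
LTS(Q): 2 reachable states
  q0 = b.(0 + 0 + (0 + 0)) → —b→ q1
  q1 = 0 + 0 + (0 + 0) → ·
Bisimilarity quotient blocks:
  B0 = {p0}
  B1 = {p1, q0}
  B2 = {p2, q1}
p0 ∈ B0, q0 ∈ B1 → different blocks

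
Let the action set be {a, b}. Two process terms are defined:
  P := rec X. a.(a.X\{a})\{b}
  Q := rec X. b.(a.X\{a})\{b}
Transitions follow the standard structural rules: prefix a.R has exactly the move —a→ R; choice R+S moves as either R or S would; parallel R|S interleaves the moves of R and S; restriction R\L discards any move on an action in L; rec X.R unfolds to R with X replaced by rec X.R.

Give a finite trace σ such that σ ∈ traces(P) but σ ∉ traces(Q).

LTS(P): 3 reachable states
  m0 = rec X. a.(a.X\{a})\{b} :: ··a··> m1
  m1 = (a.(rec X. a.(a.X\{a})\{b})\{a})\{b} :: ··a··> m2
  m2 = (rec X. a.(a.X\{a})\{b})\{a}\{b} :: stopped
LTS(Q): 3 reachable states
  n0 = rec X. b.(a.X\{a})\{b} :: ··b··> n1
  n1 = (a.(rec X. b.(a.X\{a})\{b})\{a})\{b} :: ··a··> n2
  n2 = (rec X. b.(a.X\{a})\{b})\{a}\{b} :: stopped
Trace ⟨a⟩ through P, begin at {m0}:
  [1] a ⇒ {m1}
  ✓ P
Trace ⟨a⟩ through Q, begin at {n0}:
  [1] a ⇒ no successor for Q

a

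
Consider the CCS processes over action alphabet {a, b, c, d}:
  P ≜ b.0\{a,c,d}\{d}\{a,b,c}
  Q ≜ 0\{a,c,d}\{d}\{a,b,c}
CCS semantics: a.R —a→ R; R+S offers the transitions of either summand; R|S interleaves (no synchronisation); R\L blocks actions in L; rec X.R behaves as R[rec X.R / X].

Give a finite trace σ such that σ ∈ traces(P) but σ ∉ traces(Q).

b

Reachable graph of P (2 states):
  m0 = b.0\{a,c,d}\{d}\{a,b,c} has moves --b--▸ m1
  m1 = 0\{a,c,d}\{d}\{a,b,c} has moves ·
Reachable graph of Q (1 states):
  n0 = 0\{a,c,d}\{d}\{a,b,c} has moves ·
Executing b from P (initial set {m0}):
  after b @ step 1: {m1}
  — P admits the full trace.
Executing b from Q (initial set {n0}):
  after b @ step 1: no successor for Q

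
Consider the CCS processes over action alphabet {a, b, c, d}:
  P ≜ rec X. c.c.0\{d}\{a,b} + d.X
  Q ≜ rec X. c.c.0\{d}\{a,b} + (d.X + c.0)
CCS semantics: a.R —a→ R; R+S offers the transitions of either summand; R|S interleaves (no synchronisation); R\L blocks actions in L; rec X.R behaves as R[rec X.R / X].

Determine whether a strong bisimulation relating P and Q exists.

P ≁ Q

P's transition system — 3 states:
  s0 = rec X. c.c.0\{d}\{a,b} + d.X | ··c··> s1, ··d··> s0
  s1 = c.0\{d}\{a,b} | ··c··> s2
  s2 = 0\{d}\{a,b} | deadlocked
Q's transition system — 4 states:
  t0 = rec X. c.c.0\{d}\{a,b} + (d.X + c.0) | ··c··> t1, ··c··> t2, ··d··> t0
  t1 = 0 | deadlocked
  t2 = c.0\{d}\{a,b} | ··c··> t3
  t3 = 0\{d}\{a,b} | deadlocked
Bisimilarity quotient blocks:
  B0 = {s0}
  B1 = {s1, t2}
  B2 = {s2, t1, t3}
  B3 = {t0}
s0 ∈ B0, t0 ∈ B3 → different blocks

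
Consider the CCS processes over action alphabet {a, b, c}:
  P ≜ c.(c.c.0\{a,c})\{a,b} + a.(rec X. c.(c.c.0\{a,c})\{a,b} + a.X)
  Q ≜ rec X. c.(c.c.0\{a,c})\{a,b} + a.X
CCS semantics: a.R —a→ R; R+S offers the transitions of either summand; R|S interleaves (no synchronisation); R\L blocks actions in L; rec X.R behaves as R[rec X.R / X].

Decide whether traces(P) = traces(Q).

P's transition system — 5 states:
  s0 = c.(c.c.0\{a,c})\{a,b} + a.(rec X. c.(c.c.0\{a,c})\{a,b} + a.X) :: ··a··> s1, ··c··> s2
  s1 = rec X. c.(c.c.0\{a,c})\{a,b} + a.X :: ··a··> s1, ··c··> s2
  s2 = (c.c.0\{a,c})\{a,b} :: ··c··> s3
  s3 = (c.0\{a,c})\{a,b} :: ··c··> s4
  s4 = 0\{a,c}\{a,b} :: (no moves)
Q's transition system — 4 states:
  t0 = rec X. c.(c.c.0\{a,c})\{a,b} + a.X :: ··a··> t0, ··c··> t1
  t1 = (c.c.0\{a,c})\{a,b} :: ··c··> t2
  t2 = (c.0\{a,c})\{a,b} :: ··c··> t3
  t3 = 0\{a,c}\{a,b} :: (no moves)
Bisimilarity quotient blocks:
  B0 = {s0, s1, t0}
  B1 = {s2, t1}
  B2 = {s3, t2}
  B3 = {s4, t3}
s0 ∈ B0, t0 ∈ B0 → same block
Bisimilar ⇒ trace-equivalent.

trace-equivalent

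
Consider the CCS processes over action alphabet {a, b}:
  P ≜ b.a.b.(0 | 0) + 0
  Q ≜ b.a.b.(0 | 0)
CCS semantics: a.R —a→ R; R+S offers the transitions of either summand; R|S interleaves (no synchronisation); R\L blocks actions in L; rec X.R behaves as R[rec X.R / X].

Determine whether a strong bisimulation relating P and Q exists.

P's transition system — 4 states:
  u0 = b.a.b.(0 | 0) + 0 ⊢ ··b··> u1
  u1 = a.b.(0 | 0) ⊢ ··a··> u2
  u2 = b.(0 | 0) ⊢ ··b··> u3
  u3 = 0 | 0 ⊢ (no moves)
Q's transition system — 4 states:
  v0 = b.a.b.(0 | 0) ⊢ ··b··> v1
  v1 = a.b.(0 | 0) ⊢ ··a··> v2
  v2 = b.(0 | 0) ⊢ ··b··> v3
  v3 = 0 | 0 ⊢ (no moves)
Partition-refinement fixed point:
  B0 = {u0, v0}
  B1 = {u1, v1}
  B2 = {u2, v2}
  B3 = {u3, v3}
u0 ∈ B0, v0 ∈ B0 → same block

bisimilar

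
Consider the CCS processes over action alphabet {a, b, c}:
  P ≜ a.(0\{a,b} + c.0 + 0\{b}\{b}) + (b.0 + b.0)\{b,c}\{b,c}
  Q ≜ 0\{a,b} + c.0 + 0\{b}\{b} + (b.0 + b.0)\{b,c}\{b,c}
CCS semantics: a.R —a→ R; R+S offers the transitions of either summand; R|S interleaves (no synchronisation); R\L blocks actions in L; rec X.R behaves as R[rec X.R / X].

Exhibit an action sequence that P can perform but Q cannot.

a

LTS(P): 3 reachable states
  m0 = a.(0\{a,b} + c.0 + 0\{b}\{b}) + (b.0 + b.0)\{b,c}\{b,c} has moves —a→ m1
  m1 = 0\{a,b} + c.0 + 0\{b}\{b} has moves —c→ m2
  m2 = 0 has moves stopped
LTS(Q): 2 reachable states
  n0 = 0\{a,b} + c.0 + 0\{b}\{b} + (b.0 + b.0)\{b,c}\{b,c} has moves —c→ n1
  n1 = 0 has moves stopped
Trace ⟨a⟩ through P, begin at {m0}:
  step 1 (a): {m1}
  ✓ P
Trace ⟨a⟩ through Q, begin at {n0}:
  step 1 (a): ∅ (Q stuck)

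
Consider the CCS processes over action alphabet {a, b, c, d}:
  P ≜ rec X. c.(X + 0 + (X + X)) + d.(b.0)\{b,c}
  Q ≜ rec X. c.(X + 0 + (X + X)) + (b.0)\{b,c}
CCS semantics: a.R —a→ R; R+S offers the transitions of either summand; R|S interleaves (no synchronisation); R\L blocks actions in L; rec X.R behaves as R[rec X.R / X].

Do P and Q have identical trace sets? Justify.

traces(P) ≠ traces(Q) — witness ⟨d⟩

P's transition system — 3 states:
  s0 = rec X. c.(X + 0 + (X + X)) + d.(b.0)\{b,c} → -c-> s1, -d-> s2
  s1 = (rec X. c.(X + 0 + (X + X)) + d.(b.0)\{b,c}) + 0 + ((rec X. c.(X + 0 + (X + X)) + d.(b.0)\{b,c}) + (rec X. c.(X + 0 + (X + X)) + d.(b.0)\{b,c})) → -c-> s1, -d-> s2
  s2 = (b.0)\{b,c} → stopped
Q's transition system — 2 states:
  t0 = rec X. c.(X + 0 + (X + X)) + (b.0)\{b,c} → -c-> t1
  t1 = (rec X. c.(X + 0 + (X + X)) + (b.0)\{b,c}) + 0 + ((rec X. c.(X + 0 + (X + X)) + (b.0)\{b,c}) + (rec X. c.(X + 0 + (X + X)) + (b.0)\{b,c})) → -c-> t1
Run σ = ⟨d⟩ on P: start {s0}
  step 1 (d): {s2}
  — P admits the full trace.
Run σ = ⟨d⟩ on Q: start {t0}
  step 1 (d): ∅ (Q stuck)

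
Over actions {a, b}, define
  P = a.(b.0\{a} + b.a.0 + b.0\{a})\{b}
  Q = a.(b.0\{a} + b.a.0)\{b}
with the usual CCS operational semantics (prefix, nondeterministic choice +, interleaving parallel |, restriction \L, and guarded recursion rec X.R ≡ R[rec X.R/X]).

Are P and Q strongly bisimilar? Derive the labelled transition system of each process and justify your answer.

P ~ Q

P's transition system — 2 states:
  s0 = a.(b.0\{a} + b.a.0 + b.0\{a})\{b} :: -a-> s1
  s1 = (b.0\{a} + b.a.0 + b.0\{a})\{b} :: (no moves)
Q's transition system — 2 states:
  t0 = a.(b.0\{a} + b.a.0)\{b} :: -a-> t1
  t1 = (b.0\{a} + b.a.0)\{b} :: (no moves)
Coarsest stable partition (strong bisimilarity classes):
  B0 = {s0, t0}
  B1 = {s1, t1}
s0 ∈ B0, t0 ∈ B0 → same block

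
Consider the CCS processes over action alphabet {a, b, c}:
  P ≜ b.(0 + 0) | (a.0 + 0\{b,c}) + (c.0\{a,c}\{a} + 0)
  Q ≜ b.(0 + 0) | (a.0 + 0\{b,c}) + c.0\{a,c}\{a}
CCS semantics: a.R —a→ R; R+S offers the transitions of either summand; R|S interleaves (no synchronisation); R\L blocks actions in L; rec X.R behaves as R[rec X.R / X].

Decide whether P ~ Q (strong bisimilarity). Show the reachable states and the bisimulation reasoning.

P ~ Q

P's transition system — 5 states:
  s0 = b.(0 + 0) | (a.0 + 0\{b,c}) + (c.0\{a,c}\{a} + 0) has moves -a-> s1, -b-> s2, -c-> s3
  s1 = b.(0 + 0) | 0 has moves -b-> s4
  s2 = (0 + 0) | (a.0 + 0\{b,c}) has moves -a-> s4
  s3 = 0\{a,c}\{a} has moves (no moves)
  s4 = (0 + 0) | 0 has moves (no moves)
Q's transition system — 5 states:
  t0 = b.(0 + 0) | (a.0 + 0\{b,c}) + c.0\{a,c}\{a} has moves -a-> t1, -b-> t2, -c-> t3
  t1 = b.(0 + 0) | 0 has moves -b-> t4
  t2 = (0 + 0) | (a.0 + 0\{b,c}) has moves -a-> t4
  t3 = 0\{a,c}\{a} has moves (no moves)
  t4 = (0 + 0) | 0 has moves (no moves)
Bisimilarity quotient blocks:
  B0 = {s0, t0}
  B1 = {s2, t2}
  B2 = {s3, s4, t3, t4}
  B3 = {s1, t1}
s0 ∈ B0, t0 ∈ B0 → same block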